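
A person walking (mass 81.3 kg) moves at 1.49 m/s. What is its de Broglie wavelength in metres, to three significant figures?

p = mv = 81.3 × 1.49 = 1.211 × 10² kg·m/s.
λ = h/p = 6.626 × 10⁻³⁴ / 1.211 × 10² = 5.47 × 10⁻³⁶ m.

λ = 5.47 × 10⁻³⁶ m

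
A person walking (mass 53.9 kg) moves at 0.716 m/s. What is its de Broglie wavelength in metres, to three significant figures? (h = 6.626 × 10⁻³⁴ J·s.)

p = mv = 53.9 × 0.716 = 3.859 × 10¹ kg·m/s.
λ = h/p = 6.626 × 10⁻³⁴ / 3.859 × 10¹ = 1.72 × 10⁻³⁵ m.

λ = 1.72 × 10⁻³⁵ m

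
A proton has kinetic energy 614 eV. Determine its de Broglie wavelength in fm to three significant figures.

KE = 614 eV = 9.836 × 10⁻¹⁷ J.
p = √(2mKE) = √(2 × 1.673 × 10⁻²⁷ × 9.836 × 10⁻¹⁷) = 5.737 × 10⁻²² kg·m/s.
λ = h/p = 6.626 × 10⁻³⁴ / 5.737 × 10⁻²² = 1.15 × 10⁻¹² m = 1150 fm.

λ = 1150 fm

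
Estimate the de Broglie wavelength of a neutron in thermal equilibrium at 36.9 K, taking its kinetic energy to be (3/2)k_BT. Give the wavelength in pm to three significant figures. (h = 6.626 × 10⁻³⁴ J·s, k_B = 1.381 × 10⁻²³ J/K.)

KE = (3/2)k_BT = 1.5 × 1.381 × 10⁻²³ × 36.9 = 7.644 × 10⁻²² J.
p = √(2mKE) = √(2 × 1.675 × 10⁻²⁷ × 7.644 × 10⁻²²) = 1.600 × 10⁻²⁴ kg·m/s.
λ = h/p = 4.14 × 10⁻¹⁰ m = 414 pm.

λ = 414 pm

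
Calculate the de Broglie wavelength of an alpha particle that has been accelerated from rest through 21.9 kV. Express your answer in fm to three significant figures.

λ = 68.6 fm

KE = 2eV = 2 × 1.602 × 10⁻¹⁹ × 2.190 × 10⁴ = 7.017 × 10⁻¹⁵ J.
p = √(2mKE) = √(2 × 6.645 × 10⁻²⁷ × 7.017 × 10⁻¹⁵) = 9.657 × 10⁻²¹ kg·m/s.
λ = h/p = 6.626 × 10⁻³⁴ / 9.657 × 10⁻²¹ = 6.86 × 10⁻¹⁴ m = 68.6 fm.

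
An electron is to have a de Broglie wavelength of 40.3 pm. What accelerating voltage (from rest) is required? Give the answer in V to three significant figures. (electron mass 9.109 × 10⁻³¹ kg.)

V = 926 V

p = h/λ = 6.626 × 10⁻³⁴ / 4.030 × 10⁻¹¹ = 1.644 × 10⁻²³ kg·m/s.
KE = p²/(2m) = 1.484 × 10⁻¹⁶ J.
V = KE/e = 1.484 × 10⁻¹⁶ / (1.602 × 10⁻¹⁹) = 926 V.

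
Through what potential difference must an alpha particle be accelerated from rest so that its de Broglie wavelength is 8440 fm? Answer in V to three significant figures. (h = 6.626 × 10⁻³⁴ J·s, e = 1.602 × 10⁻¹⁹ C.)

p = h/λ = 6.626 × 10⁻³⁴ / 8.440 × 10⁻¹² = 7.851 × 10⁻²³ kg·m/s.
KE = p²/(2m) = 4.638 × 10⁻¹⁹ J.
V = KE/2e = 4.638 × 10⁻¹⁹ / (2 × 1.602 × 10⁻¹⁹) = 1.45 V.

V = 1.45 V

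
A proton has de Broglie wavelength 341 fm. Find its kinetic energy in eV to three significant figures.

p = h/λ = 6.626 × 10⁻³⁴ / 3.410 × 10⁻¹³ = 1.943 × 10⁻²¹ kg·m/s.
KE = p²/(2m) = (1.943 × 10⁻²¹)² / (2 × 1.673 × 10⁻²⁷) = 1.128 × 10⁻¹⁵ J = 7040 eV.

KE = 7040 eV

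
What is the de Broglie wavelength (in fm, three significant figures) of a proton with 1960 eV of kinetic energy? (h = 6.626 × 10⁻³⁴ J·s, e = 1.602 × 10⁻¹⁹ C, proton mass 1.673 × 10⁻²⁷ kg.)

λ = 646 fm

KE = 1960 eV = 3.140 × 10⁻¹⁶ J.
p = √(2mKE) = √(2 × 1.673 × 10⁻²⁷ × 3.140 × 10⁻¹⁶) = 1.025 × 10⁻²¹ kg·m/s.
λ = h/p = 6.626 × 10⁻³⁴ / 1.025 × 10⁻²¹ = 6.46 × 10⁻¹³ m = 646 fm.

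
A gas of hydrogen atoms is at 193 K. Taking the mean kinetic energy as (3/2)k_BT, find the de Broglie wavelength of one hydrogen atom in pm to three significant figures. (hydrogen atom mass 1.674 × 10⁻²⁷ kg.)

λ = 181 pm

KE = (3/2)k_BT = 1.5 × 1.381 × 10⁻²³ × 193 = 3.998 × 10⁻²¹ J.
p = √(2mKE) = √(2 × 1.674 × 10⁻²⁷ × 3.998 × 10⁻²¹) = 3.659 × 10⁻²⁴ kg·m/s.
λ = h/p = 1.81 × 10⁻¹⁰ m = 181 pm.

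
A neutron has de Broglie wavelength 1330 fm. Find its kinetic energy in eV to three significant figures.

p = h/λ = 6.626 × 10⁻³⁴ / 1.330 × 10⁻¹² = 4.982 × 10⁻²² kg·m/s.
KE = p²/(2m) = (4.982 × 10⁻²²)² / (2 × 1.675 × 10⁻²⁷) = 7.409 × 10⁻¹⁷ J = 462 eV.

KE = 462 eV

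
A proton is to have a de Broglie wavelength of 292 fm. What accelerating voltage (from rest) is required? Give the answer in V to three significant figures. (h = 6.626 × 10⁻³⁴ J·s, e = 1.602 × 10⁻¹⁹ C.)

p = h/λ = 6.626 × 10⁻³⁴ / 2.920 × 10⁻¹³ = 2.269 × 10⁻²¹ kg·m/s.
KE = p²/(2m) = 1.539 × 10⁻¹⁵ J.
V = KE/e = 1.539 × 10⁻¹⁵ / (1.602 × 10⁻¹⁹) = 9610 V.

V = 9610 V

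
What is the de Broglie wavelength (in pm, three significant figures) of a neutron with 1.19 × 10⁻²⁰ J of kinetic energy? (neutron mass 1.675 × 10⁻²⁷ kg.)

p = √(2mKE) = √(2 × 1.675 × 10⁻²⁷ × 1.190 × 10⁻²⁰) = 6.314 × 10⁻²⁴ kg·m/s.
λ = h/p = 6.626 × 10⁻³⁴ / 6.314 × 10⁻²⁴ = 1.05 × 10⁻¹⁰ m = 105 pm.

λ = 105 pm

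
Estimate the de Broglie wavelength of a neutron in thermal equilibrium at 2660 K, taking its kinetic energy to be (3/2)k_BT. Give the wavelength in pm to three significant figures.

λ = 48.8 pm

KE = (3/2)k_BT = 1.5 × 1.381 × 10⁻²³ × 2660 = 5.510 × 10⁻²⁰ J.
p = √(2mKE) = √(2 × 1.675 × 10⁻²⁷ × 5.510 × 10⁻²⁰) = 1.359 × 10⁻²³ kg·m/s.
λ = h/p = 4.88 × 10⁻¹¹ m = 48.8 pm.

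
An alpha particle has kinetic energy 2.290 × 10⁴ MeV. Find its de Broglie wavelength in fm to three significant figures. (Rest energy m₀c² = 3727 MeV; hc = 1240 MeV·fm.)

λ = 0.0470 fm

Total energy E = KE + m₀c² = 2.290 × 10⁴ + 3727 = 26627 MeV.
(pc)² = E² − (m₀c²)² = (26627)² − (3727)² = 6.951 × 10⁸ MeV², so pc = 2.636 × 10⁴ MeV.
λ = hc/(pc) = 1240 MeV·fm / 2.636 × 10⁴ MeV = 0.0470 fm.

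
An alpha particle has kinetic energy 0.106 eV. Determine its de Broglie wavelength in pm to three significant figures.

KE = 0.106 eV = 1.698 × 10⁻²⁰ J.
p = √(2mKE) = √(2 × 6.645 × 10⁻²⁷ × 1.698 × 10⁻²⁰) = 1.502 × 10⁻²³ kg·m/s.
λ = h/p = 6.626 × 10⁻³⁴ / 1.502 × 10⁻²³ = 4.41 × 10⁻¹¹ m = 44.1 pm.

λ = 44.1 pm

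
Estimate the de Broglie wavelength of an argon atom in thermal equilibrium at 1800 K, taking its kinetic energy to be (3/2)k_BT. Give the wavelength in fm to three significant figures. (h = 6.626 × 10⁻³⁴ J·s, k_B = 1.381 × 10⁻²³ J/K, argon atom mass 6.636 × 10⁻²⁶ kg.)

λ = 9420 fm

KE = (3/2)k_BT = 1.5 × 1.381 × 10⁻²³ × 1800 = 3.729 × 10⁻²⁰ J.
p = √(2mKE) = √(2 × 6.636 × 10⁻²⁶ × 3.729 × 10⁻²⁰) = 7.035 × 10⁻²³ kg·m/s.
λ = h/p = 9.42 × 10⁻¹² m = 9420 fm.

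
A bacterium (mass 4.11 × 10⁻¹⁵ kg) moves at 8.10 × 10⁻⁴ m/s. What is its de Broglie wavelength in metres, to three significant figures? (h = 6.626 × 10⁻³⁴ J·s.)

p = mv = 4.11 × 10⁻¹⁵ × 8.10 × 10⁻⁴ = 3.329 × 10⁻¹⁸ kg·m/s.
λ = h/p = 6.626 × 10⁻³⁴ / 3.329 × 10⁻¹⁸ = 1.99 × 10⁻¹⁶ m.

λ = 1.99 × 10⁻¹⁶ m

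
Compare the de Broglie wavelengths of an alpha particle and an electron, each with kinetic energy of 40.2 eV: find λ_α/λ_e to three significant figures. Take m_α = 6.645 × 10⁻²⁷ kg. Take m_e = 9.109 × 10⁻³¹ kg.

At fixed KE, p = √(2mKE) so λ = h/p ∝ 1/√m.
λ_α/λ_e = √(m_e/m_α) = √(9.109 × 10⁻³¹/6.645 × 10⁻²⁷) = √(1.371 × 10⁻⁴) = 0.0117.

λ_α/λ_e = 0.0117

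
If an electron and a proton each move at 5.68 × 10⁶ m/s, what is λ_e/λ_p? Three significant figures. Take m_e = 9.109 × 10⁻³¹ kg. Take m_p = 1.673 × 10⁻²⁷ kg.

At fixed v, p = mv so λ = h/(mv) ∝ 1/m.
λ_e/λ_p = m_p/m_e = 1.673 × 10⁻²⁷/9.109 × 10⁻³¹ = 1840.

λ_e/λ_p = 1840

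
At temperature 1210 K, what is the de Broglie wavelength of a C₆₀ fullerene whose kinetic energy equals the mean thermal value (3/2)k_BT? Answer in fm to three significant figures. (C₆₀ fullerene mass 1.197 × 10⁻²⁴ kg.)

λ = 2700 fm

KE = (3/2)k_BT = 1.5 × 1.381 × 10⁻²³ × 1210 = 2.507 × 10⁻²⁰ J.
p = √(2mKE) = √(2 × 1.197 × 10⁻²⁴ × 2.507 × 10⁻²⁰) = 2.450 × 10⁻²² kg·m/s.
λ = h/p = 2.70 × 10⁻¹² m = 2700 fm.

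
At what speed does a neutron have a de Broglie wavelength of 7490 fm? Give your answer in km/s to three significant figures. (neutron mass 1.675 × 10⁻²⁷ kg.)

p = h/λ = 6.626 × 10⁻³⁴ / 7.490 × 10⁻¹² = 8.846 × 10⁻²³ kg·m/s.
v = p/m = 8.846 × 10⁻²³ / 1.675 × 10⁻²⁷ = 5.28 × 10⁴ m/s = 52.8 km/s.

v = 52.8 km/s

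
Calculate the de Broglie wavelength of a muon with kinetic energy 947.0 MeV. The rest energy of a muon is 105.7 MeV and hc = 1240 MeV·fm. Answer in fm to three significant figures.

λ = 1.18 fm

Total energy E = KE + m₀c² = 947.0 + 105.7 = 1052.7 MeV.
(pc)² = E² − (m₀c²)² = (1052.7)² − (105.7)² = 1.097 × 10⁶ MeV², so pc = 1047 MeV.
λ = hc/(pc) = 1240 MeV·fm / 1047 MeV = 1.18 fm.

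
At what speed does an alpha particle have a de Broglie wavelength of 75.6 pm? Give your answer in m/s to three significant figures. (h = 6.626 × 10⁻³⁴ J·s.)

p = h/λ = 6.626 × 10⁻³⁴ / 7.560 × 10⁻¹¹ = 8.765 × 10⁻²⁴ kg·m/s.
v = p/m = 8.765 × 10⁻²⁴ / 6.645 × 10⁻²⁷ = 1.32 × 10³ m/s = 1320 m/s.

v = 1320 m/s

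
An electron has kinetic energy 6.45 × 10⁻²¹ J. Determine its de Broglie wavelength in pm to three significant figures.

p = √(2mKE) = √(2 × 9.109 × 10⁻³¹ × 6.450 × 10⁻²¹) = 1.084 × 10⁻²⁵ kg·m/s.
λ = h/p = 6.626 × 10⁻³⁴ / 1.084 × 10⁻²⁵ = 6.11 × 10⁻⁹ m = 6110 pm.

λ = 6110 pm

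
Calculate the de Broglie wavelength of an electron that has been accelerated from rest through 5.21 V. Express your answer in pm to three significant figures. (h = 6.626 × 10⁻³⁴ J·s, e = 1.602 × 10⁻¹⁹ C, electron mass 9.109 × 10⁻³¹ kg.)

λ = 537 pm

KE = eV = 1.602 × 10⁻¹⁹ × 5.210 = 8.346 × 10⁻¹⁹ J.
p = √(2mKE) = √(2 × 9.109 × 10⁻³¹ × 8.346 × 10⁻¹⁹) = 1.233 × 10⁻²⁴ kg·m/s.
λ = h/p = 6.626 × 10⁻³⁴ / 1.233 × 10⁻²⁴ = 5.37 × 10⁻¹⁰ m = 537 pm.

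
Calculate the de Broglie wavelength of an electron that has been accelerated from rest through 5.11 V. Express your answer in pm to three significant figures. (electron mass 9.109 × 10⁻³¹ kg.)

KE = eV = 1.602 × 10⁻¹⁹ × 5.110 = 8.186 × 10⁻¹⁹ J.
p = √(2mKE) = √(2 × 9.109 × 10⁻³¹ × 8.186 × 10⁻¹⁹) = 1.221 × 10⁻²⁴ kg·m/s.
λ = h/p = 6.626 × 10⁻³⁴ / 1.221 × 10⁻²⁴ = 5.43 × 10⁻¹⁰ m = 543 pm.

λ = 543 pm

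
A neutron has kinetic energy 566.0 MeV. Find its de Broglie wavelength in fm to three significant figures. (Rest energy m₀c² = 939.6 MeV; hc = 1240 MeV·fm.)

Total energy E = KE + m₀c² = 566.0 + 939.6 = 1505.6 MeV.
(pc)² = E² − (m₀c²)² = (1505.6)² − (939.6)² = 1.384 × 10⁶ MeV², so pc = 1176 MeV.
λ = hc/(pc) = 1240 MeV·fm / 1176 MeV = 1.05 fm.

λ = 1.05 fm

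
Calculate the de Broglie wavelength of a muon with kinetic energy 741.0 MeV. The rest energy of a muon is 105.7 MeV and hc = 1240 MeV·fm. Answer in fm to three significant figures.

Total energy E = KE + m₀c² = 741.0 + 105.7 = 846.7 MeV.
(pc)² = E² − (m₀c²)² = (846.7)² − (105.7)² = 7.057 × 10⁵ MeV², so pc = 840.1 MeV.
λ = hc/(pc) = 1240 MeV·fm / 840.1 MeV = 1.48 fm.

λ = 1.48 fm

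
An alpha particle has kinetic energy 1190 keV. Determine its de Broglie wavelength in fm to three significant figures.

λ = 13.2 fm

KE = 1190 keV = 1.906 × 10⁻¹³ J.
p = √(2mKE) = √(2 × 6.645 × 10⁻²⁷ × 1.906 × 10⁻¹³) = 5.033 × 10⁻²⁰ kg·m/s.
λ = h/p = 6.626 × 10⁻³⁴ / 5.033 × 10⁻²⁰ = 1.32 × 10⁻¹⁴ m = 13.2 fm.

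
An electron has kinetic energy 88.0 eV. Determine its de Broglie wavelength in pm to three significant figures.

KE = 88.0 eV = 1.410 × 10⁻¹⁷ J.
p = √(2mKE) = √(2 × 9.109 × 10⁻³¹ × 1.410 × 10⁻¹⁷) = 5.068 × 10⁻²⁴ kg·m/s.
λ = h/p = 6.626 × 10⁻³⁴ / 5.068 × 10⁻²⁴ = 1.31 × 10⁻¹⁰ m = 131 pm.

λ = 131 pm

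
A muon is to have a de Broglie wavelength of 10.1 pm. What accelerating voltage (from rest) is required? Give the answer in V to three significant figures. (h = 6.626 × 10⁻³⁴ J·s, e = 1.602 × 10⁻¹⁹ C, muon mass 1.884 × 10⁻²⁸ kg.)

V = 71.3 V

p = h/λ = 6.626 × 10⁻³⁴ / 1.010 × 10⁻¹¹ = 6.560 × 10⁻²³ kg·m/s.
KE = p²/(2m) = 1.142 × 10⁻¹⁷ J.
V = KE/e = 1.142 × 10⁻¹⁷ / (1.602 × 10⁻¹⁹) = 71.3 V.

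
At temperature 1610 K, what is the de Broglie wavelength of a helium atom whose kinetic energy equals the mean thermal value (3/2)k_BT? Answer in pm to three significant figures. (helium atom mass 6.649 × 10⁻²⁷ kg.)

KE = (3/2)k_BT = 1.5 × 1.381 × 10⁻²³ × 1610 = 3.335 × 10⁻²⁰ J.
p = √(2mKE) = √(2 × 6.649 × 10⁻²⁷ × 3.335 × 10⁻²⁰) = 2.106 × 10⁻²³ kg·m/s.
λ = h/p = 3.15 × 10⁻¹¹ m = 31.5 pm.

λ = 31.5 pm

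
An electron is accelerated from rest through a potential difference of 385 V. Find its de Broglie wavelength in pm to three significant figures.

λ = 62.5 pm

KE = eV = 1.602 × 10⁻¹⁹ × 385.0 = 6.168 × 10⁻¹⁷ J.
p = √(2mKE) = √(2 × 9.109 × 10⁻³¹ × 6.168 × 10⁻¹⁷) = 1.060 × 10⁻²³ kg·m/s.
λ = h/p = 6.626 × 10⁻³⁴ / 1.060 × 10⁻²³ = 6.25 × 10⁻¹¹ m = 62.5 pm.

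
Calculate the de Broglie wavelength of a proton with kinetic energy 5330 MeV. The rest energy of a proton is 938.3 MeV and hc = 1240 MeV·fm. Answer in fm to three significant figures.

Total energy E = KE + m₀c² = 5330 + 938.3 = 6268.3 MeV.
(pc)² = E² − (m₀c²)² = (6268.3)² − (938.3)² = 3.841 × 10⁷ MeV², so pc = 6198 MeV.
λ = hc/(pc) = 1240 MeV·fm / 6198 MeV = 0.200 fm.

λ = 0.200 fm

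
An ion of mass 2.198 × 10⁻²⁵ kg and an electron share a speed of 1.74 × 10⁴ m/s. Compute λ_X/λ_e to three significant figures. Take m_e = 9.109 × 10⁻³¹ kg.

At fixed v, p = mv so λ = h/(mv) ∝ 1/m.
λ_X/λ_e = m_e/m_X = 9.109 × 10⁻³¹/2.198 × 10⁻²⁵ = 4.14 × 10⁻⁶.

λ_X/λ_e = 4.14 × 10⁻⁶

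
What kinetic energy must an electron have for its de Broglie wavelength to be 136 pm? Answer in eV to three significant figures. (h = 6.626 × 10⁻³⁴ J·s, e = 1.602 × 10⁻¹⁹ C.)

KE = 81.3 eV

p = h/λ = 6.626 × 10⁻³⁴ / 1.360 × 10⁻¹⁰ = 4.872 × 10⁻²⁴ kg·m/s.
KE = p²/(2m) = (4.872 × 10⁻²⁴)² / (2 × 9.109 × 10⁻³¹) = 1.303 × 10⁻¹⁷ J = 81.3 eV.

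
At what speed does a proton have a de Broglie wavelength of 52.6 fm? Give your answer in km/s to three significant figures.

v = 7530 km/s

p = h/λ = 6.626 × 10⁻³⁴ / 5.260 × 10⁻¹⁴ = 1.260 × 10⁻²⁰ kg·m/s.
v = p/m = 1.260 × 10⁻²⁰ / 1.673 × 10⁻²⁷ = 7.53 × 10⁶ m/s = 7530 km/s.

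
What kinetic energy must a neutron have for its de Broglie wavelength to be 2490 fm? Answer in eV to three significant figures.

p = h/λ = 6.626 × 10⁻³⁴ / 2.490 × 10⁻¹² = 2.661 × 10⁻²² kg·m/s.
KE = p²/(2m) = (2.661 × 10⁻²²)² / (2 × 1.675 × 10⁻²⁷) = 2.114 × 10⁻¹⁷ J = 132 eV.

KE = 132 eV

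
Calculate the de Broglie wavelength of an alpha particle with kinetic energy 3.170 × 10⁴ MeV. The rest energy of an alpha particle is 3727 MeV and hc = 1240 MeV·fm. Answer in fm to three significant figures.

λ = 0.0352 fm

Total energy E = KE + m₀c² = 3.170 × 10⁴ + 3727 = 35427 MeV.
(pc)² = E² − (m₀c²)² = (35427)² − (3727)² = 1.241 × 10⁹ MeV², so pc = 3.523 × 10⁴ MeV.
λ = hc/(pc) = 1240 MeV·fm / 3.523 × 10⁴ MeV = 0.0352 fm.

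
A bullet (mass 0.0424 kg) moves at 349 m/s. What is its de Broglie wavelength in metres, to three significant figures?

p = mv = 0.0424 × 349 = 1.480 × 10¹ kg·m/s.
λ = h/p = 6.626 × 10⁻³⁴ / 1.480 × 10¹ = 4.48 × 10⁻³⁵ m.

λ = 4.48 × 10⁻³⁵ m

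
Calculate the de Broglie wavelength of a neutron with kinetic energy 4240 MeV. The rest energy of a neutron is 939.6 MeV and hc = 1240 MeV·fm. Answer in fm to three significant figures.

λ = 0.243 fm

Total energy E = KE + m₀c² = 4240 + 939.6 = 5179.6 MeV.
(pc)² = E² − (m₀c²)² = (5179.6)² − (939.6)² = 2.595 × 10⁷ MeV², so pc = 5094 MeV.
λ = hc/(pc) = 1240 MeV·fm / 5094 MeV = 0.243 fm.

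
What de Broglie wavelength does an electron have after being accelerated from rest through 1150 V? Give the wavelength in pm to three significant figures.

λ = 36.2 pm

KE = eV = 1.602 × 10⁻¹⁹ × 1150 = 1.842 × 10⁻¹⁶ J.
p = √(2mKE) = √(2 × 9.109 × 10⁻³¹ × 1.842 × 10⁻¹⁶) = 1.832 × 10⁻²³ kg·m/s.
λ = h/p = 6.626 × 10⁻³⁴ / 1.832 × 10⁻²³ = 3.62 × 10⁻¹¹ m = 36.2 pm.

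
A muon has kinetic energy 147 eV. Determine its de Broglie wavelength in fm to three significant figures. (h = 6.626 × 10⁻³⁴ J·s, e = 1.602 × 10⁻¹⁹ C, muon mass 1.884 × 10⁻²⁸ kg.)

λ = 7030 fm

KE = 147 eV = 2.355 × 10⁻¹⁷ J.
p = √(2mKE) = √(2 × 1.884 × 10⁻²⁸ × 2.355 × 10⁻¹⁷) = 9.420 × 10⁻²³ kg·m/s.
λ = h/p = 6.626 × 10⁻³⁴ / 9.420 × 10⁻²³ = 7.03 × 10⁻¹² m = 7030 fm.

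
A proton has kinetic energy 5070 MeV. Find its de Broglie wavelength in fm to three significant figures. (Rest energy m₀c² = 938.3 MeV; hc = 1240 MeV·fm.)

Total energy E = KE + m₀c² = 5070 + 938.3 = 6008.3 MeV.
(pc)² = E² − (m₀c²)² = (6008.3)² − (938.3)² = 3.522 × 10⁷ MeV², so pc = 5935 MeV.
λ = hc/(pc) = 1240 MeV·fm / 5935 MeV = 0.209 fm.

λ = 0.209 fm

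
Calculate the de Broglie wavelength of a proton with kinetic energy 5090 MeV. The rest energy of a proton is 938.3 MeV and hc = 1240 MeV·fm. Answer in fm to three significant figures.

λ = 0.208 fm

Total energy E = KE + m₀c² = 5090 + 938.3 = 6028.3 MeV.
(pc)² = E² − (m₀c²)² = (6028.3)² − (938.3)² = 3.546 × 10⁷ MeV², so pc = 5955 MeV.
λ = hc/(pc) = 1240 MeV·fm / 5955 MeV = 0.208 fm.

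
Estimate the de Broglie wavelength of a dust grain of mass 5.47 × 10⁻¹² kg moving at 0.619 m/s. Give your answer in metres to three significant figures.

λ = 1.96 × 10⁻²² m

p = mv = 5.47 × 10⁻¹² × 0.619 = 3.386 × 10⁻¹² kg·m/s.
λ = h/p = 6.626 × 10⁻³⁴ / 3.386 × 10⁻¹² = 1.96 × 10⁻²² m.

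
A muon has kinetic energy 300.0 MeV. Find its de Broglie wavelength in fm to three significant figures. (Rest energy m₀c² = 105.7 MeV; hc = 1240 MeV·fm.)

Total energy E = KE + m₀c² = 300.0 + 105.7 = 405.7 MeV.
(pc)² = E² − (m₀c²)² = (405.7)² − (105.7)² = 1.534 × 10⁵ MeV², so pc = 391.7 MeV.
λ = hc/(pc) = 1240 MeV·fm / 391.7 MeV = 3.17 fm.

λ = 3.17 fm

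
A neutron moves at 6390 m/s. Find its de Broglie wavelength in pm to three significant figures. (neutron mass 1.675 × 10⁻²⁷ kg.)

λ = 61.9 pm

p = mv = 1.675 × 10⁻²⁷ × 6390 = 1.070 × 10⁻²³ kg·m/s.
λ = h/p = 6.626 × 10⁻³⁴ / 1.070 × 10⁻²³ = 6.19 × 10⁻¹¹ m = 61.9 pm.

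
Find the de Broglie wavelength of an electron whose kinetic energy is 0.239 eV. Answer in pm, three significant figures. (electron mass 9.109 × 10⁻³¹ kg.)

λ = 2510 pm

KE = 0.239 eV = 3.829 × 10⁻²⁰ J.
p = √(2mKE) = √(2 × 9.109 × 10⁻³¹ × 3.829 × 10⁻²⁰) = 2.641 × 10⁻²⁵ kg·m/s.
λ = h/p = 6.626 × 10⁻³⁴ / 2.641 × 10⁻²⁵ = 2.51 × 10⁻⁹ m = 2510 pm.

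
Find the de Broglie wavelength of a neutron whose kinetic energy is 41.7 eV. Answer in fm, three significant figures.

λ = 4430 fm

KE = 41.7 eV = 6.680 × 10⁻¹⁸ J.
p = √(2mKE) = √(2 × 1.675 × 10⁻²⁷ × 6.680 × 10⁻¹⁸) = 1.496 × 10⁻²² kg·m/s.
λ = h/p = 6.626 × 10⁻³⁴ / 1.496 × 10⁻²² = 4.43 × 10⁻¹² m = 4430 fm.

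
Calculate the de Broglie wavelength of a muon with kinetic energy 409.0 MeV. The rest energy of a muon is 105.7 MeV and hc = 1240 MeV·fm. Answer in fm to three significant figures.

λ = 2.46 fm

Total energy E = KE + m₀c² = 409.0 + 105.7 = 514.7 MeV.
(pc)² = E² − (m₀c²)² = (514.7)² − (105.7)² = 2.537 × 10⁵ MeV², so pc = 503.7 MeV.
λ = hc/(pc) = 1240 MeV·fm / 503.7 MeV = 2.46 fm.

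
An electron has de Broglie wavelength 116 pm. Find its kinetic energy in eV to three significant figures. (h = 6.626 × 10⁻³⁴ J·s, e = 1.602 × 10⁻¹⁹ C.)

KE = 112 eV

p = h/λ = 6.626 × 10⁻³⁴ / 1.160 × 10⁻¹⁰ = 5.712 × 10⁻²⁴ kg·m/s.
KE = p²/(2m) = (5.712 × 10⁻²⁴)² / (2 × 9.109 × 10⁻³¹) = 1.791 × 10⁻¹⁷ J = 112 eV.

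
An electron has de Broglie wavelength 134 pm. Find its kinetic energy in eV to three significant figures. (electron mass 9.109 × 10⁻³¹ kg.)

p = h/λ = 6.626 × 10⁻³⁴ / 1.340 × 10⁻¹⁰ = 4.945 × 10⁻²⁴ kg·m/s.
KE = p²/(2m) = (4.945 × 10⁻²⁴)² / (2 × 9.109 × 10⁻³¹) = 1.342 × 10⁻¹⁷ J = 83.8 eV.

KE = 83.8 eV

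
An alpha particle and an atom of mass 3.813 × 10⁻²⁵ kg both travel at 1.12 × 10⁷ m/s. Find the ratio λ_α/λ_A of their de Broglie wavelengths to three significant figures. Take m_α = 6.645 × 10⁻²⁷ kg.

At fixed v, p = mv so λ = h/(mv) ∝ 1/m.
λ_α/λ_A = m_A/m_α = 3.813 × 10⁻²⁵/6.645 × 10⁻²⁷ = 57.4.

λ_α/λ_A = 57.4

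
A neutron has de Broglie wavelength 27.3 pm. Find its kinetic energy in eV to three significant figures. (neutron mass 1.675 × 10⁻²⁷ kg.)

KE = 1.10 eV

p = h/λ = 6.626 × 10⁻³⁴ / 2.730 × 10⁻¹¹ = 2.427 × 10⁻²³ kg·m/s.
KE = p²/(2m) = (2.427 × 10⁻²³)² / (2 × 1.675 × 10⁻²⁷) = 1.758 × 10⁻¹⁹ J = 1.10 eV.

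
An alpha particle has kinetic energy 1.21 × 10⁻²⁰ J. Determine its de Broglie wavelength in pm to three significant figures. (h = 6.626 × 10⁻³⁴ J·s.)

p = √(2mKE) = √(2 × 6.645 × 10⁻²⁷ × 1.210 × 10⁻²⁰) = 1.268 × 10⁻²³ kg·m/s.
λ = h/p = 6.626 × 10⁻³⁴ / 1.268 × 10⁻²³ = 5.23 × 10⁻¹¹ m = 52.3 pm.

λ = 52.3 pm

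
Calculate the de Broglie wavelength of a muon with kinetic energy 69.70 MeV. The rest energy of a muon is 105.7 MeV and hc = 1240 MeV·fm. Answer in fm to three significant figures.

λ = 8.86 fm

Total energy E = KE + m₀c² = 69.70 + 105.7 = 175.40 MeV.
(pc)² = E² − (m₀c²)² = (175.40)² − (105.7)² = 1.959 × 10⁴ MeV², so pc = 140.0 MeV.
λ = hc/(pc) = 1240 MeV·fm / 140.0 MeV = 8.86 fm.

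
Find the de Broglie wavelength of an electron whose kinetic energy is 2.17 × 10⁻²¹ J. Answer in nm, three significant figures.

p = √(2mKE) = √(2 × 9.109 × 10⁻³¹ × 2.170 × 10⁻²¹) = 6.288 × 10⁻²⁶ kg·m/s.
λ = h/p = 6.626 × 10⁻³⁴ / 6.288 × 10⁻²⁶ = 1.05 × 10⁻⁸ m = 10.5 nm.

λ = 10.5 nm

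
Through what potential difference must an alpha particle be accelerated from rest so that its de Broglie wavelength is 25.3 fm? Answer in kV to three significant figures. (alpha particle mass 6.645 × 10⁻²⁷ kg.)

p = h/λ = 6.626 × 10⁻³⁴ / 2.530 × 10⁻¹⁴ = 2.619 × 10⁻²⁰ kg·m/s.
KE = p²/(2m) = 5.161 × 10⁻¹⁴ J.
V = KE/2e = 5.161 × 10⁻¹⁴ / (2 × 1.602 × 10⁻¹⁹) = 161 kV.

V = 161 kV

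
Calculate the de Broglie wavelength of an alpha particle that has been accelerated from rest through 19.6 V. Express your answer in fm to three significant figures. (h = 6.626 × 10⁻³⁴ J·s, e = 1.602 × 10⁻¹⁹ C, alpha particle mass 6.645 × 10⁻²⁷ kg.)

λ = 2290 fm

KE = 2eV = 2 × 1.602 × 10⁻¹⁹ × 19.60 = 6.280 × 10⁻¹⁸ J.
p = √(2mKE) = √(2 × 6.645 × 10⁻²⁷ × 6.280 × 10⁻¹⁸) = 2.889 × 10⁻²² kg·m/s.
λ = h/p = 6.626 × 10⁻³⁴ / 2.889 × 10⁻²² = 2.29 × 10⁻¹² m = 2290 fm.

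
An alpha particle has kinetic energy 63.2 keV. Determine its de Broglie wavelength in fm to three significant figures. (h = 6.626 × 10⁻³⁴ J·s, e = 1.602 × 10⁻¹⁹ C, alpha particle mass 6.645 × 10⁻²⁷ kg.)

KE = 63.2 keV = 1.012 × 10⁻¹⁴ J.
p = √(2mKE) = √(2 × 6.645 × 10⁻²⁷ × 1.012 × 10⁻¹⁴) = 1.160 × 10⁻²⁰ kg·m/s.
λ = h/p = 6.626 × 10⁻³⁴ / 1.160 × 10⁻²⁰ = 5.71 × 10⁻¹⁴ m = 57.1 fm.

λ = 57.1 fm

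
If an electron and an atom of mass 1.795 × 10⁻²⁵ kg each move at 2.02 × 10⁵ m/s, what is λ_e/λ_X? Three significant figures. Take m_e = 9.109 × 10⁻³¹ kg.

λ_e/λ_X = 1.97 × 10⁵

At fixed v, p = mv so λ = h/(mv) ∝ 1/m.
λ_e/λ_X = m_X/m_e = 1.795 × 10⁻²⁵/9.109 × 10⁻³¹ = 1.97 × 10⁵.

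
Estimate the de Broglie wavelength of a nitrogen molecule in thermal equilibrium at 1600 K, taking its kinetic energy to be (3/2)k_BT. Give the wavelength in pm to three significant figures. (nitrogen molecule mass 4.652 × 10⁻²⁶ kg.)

KE = (3/2)k_BT = 1.5 × 1.381 × 10⁻²³ × 1600 = 3.314 × 10⁻²⁰ J.
p = √(2mKE) = √(2 × 4.652 × 10⁻²⁶ × 3.314 × 10⁻²⁰) = 5.553 × 10⁻²³ kg·m/s.
λ = h/p = 1.19 × 10⁻¹¹ m = 11.9 pm.

λ = 11.9 pm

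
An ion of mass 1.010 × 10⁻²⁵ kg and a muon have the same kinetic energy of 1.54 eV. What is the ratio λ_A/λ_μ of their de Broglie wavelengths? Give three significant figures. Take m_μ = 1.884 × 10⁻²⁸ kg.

λ_A/λ_μ = 0.0432

At fixed KE, p = √(2mKE) so λ = h/p ∝ 1/√m.
λ_A/λ_μ = √(m_μ/m_A) = √(1.884 × 10⁻²⁸/1.010 × 10⁻²⁵) = √(1.865 × 10⁻³) = 0.0432.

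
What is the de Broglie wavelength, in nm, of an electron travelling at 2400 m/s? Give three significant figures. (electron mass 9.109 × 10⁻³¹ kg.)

p = mv = 9.109 × 10⁻³¹ × 2400 = 2.186 × 10⁻²⁷ kg·m/s.
λ = h/p = 6.626 × 10⁻³⁴ / 2.186 × 10⁻²⁷ = 3.03 × 10⁻⁷ m = 303 nm.

λ = 303 nm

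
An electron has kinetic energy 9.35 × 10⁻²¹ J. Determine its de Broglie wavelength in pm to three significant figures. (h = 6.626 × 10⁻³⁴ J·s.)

λ = 5080 pm

p = √(2mKE) = √(2 × 9.109 × 10⁻³¹ × 9.350 × 10⁻²¹) = 1.305 × 10⁻²⁵ kg·m/s.
λ = h/p = 6.626 × 10⁻³⁴ / 1.305 × 10⁻²⁵ = 5.08 × 10⁻⁹ m = 5080 pm.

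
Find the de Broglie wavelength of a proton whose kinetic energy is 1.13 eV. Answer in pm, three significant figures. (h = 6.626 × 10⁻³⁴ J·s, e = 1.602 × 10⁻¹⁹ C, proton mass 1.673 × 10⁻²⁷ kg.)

λ = 26.9 pm

KE = 1.13 eV = 1.810 × 10⁻¹⁹ J.
p = √(2mKE) = √(2 × 1.673 × 10⁻²⁷ × 1.810 × 10⁻¹⁹) = 2.461 × 10⁻²³ kg·m/s.
λ = h/p = 6.626 × 10⁻³⁴ / 2.461 × 10⁻²³ = 2.69 × 10⁻¹¹ m = 26.9 pm.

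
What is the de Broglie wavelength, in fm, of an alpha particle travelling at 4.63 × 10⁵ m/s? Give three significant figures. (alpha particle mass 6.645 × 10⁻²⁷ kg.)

λ = 215 fm

p = mv = 6.645 × 10⁻²⁷ × 4.63 × 10⁵ = 3.077 × 10⁻²¹ kg·m/s.
λ = h/p = 6.626 × 10⁻³⁴ / 3.077 × 10⁻²¹ = 2.15 × 10⁻¹³ m = 215 fm.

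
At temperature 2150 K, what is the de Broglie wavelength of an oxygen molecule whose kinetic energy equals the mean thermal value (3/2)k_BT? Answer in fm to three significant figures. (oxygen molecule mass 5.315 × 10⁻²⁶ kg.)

KE = (3/2)k_BT = 1.5 × 1.381 × 10⁻²³ × 2150 = 4.454 × 10⁻²⁰ J.
p = √(2mKE) = √(2 × 5.315 × 10⁻²⁶ × 4.454 × 10⁻²⁰) = 6.881 × 10⁻²³ kg·m/s.
λ = h/p = 9.63 × 10⁻¹² m = 9630 fm.

λ = 9630 fm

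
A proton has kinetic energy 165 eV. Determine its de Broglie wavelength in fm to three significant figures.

λ = 2230 fm

KE = 165 eV = 2.643 × 10⁻¹⁷ J.
p = √(2mKE) = √(2 × 1.673 × 10⁻²⁷ × 2.643 × 10⁻¹⁷) = 2.974 × 10⁻²² kg·m/s.
λ = h/p = 6.626 × 10⁻³⁴ / 2.974 × 10⁻²² = 2.23 × 10⁻¹² m = 2230 fm.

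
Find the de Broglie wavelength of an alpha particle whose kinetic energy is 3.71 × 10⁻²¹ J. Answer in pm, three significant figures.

p = √(2mKE) = √(2 × 6.645 × 10⁻²⁷ × 3.710 × 10⁻²¹) = 7.022 × 10⁻²⁴ kg·m/s.
λ = h/p = 6.626 × 10⁻³⁴ / 7.022 × 10⁻²⁴ = 9.44 × 10⁻¹¹ m = 94.4 pm.

λ = 94.4 pm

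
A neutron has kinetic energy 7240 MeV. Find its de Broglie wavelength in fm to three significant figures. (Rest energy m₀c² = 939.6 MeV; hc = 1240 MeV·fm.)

λ = 0.153 fm

Total energy E = KE + m₀c² = 7240 + 939.6 = 8179.6 MeV.
(pc)² = E² − (m₀c²)² = (8179.6)² − (939.6)² = 6.602 × 10⁷ MeV², so pc = 8125 MeV.
λ = hc/(pc) = 1240 MeV·fm / 8125 MeV = 0.153 fm.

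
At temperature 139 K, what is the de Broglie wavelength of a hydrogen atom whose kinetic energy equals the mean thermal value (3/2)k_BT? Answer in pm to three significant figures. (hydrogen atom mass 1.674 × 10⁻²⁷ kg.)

λ = 213 pm

KE = (3/2)k_BT = 1.5 × 1.381 × 10⁻²³ × 139 = 2.879 × 10⁻²¹ J.
p = √(2mKE) = √(2 × 1.674 × 10⁻²⁷ × 2.879 × 10⁻²¹) = 3.105 × 10⁻²⁴ kg·m/s.
λ = h/p = 2.13 × 10⁻¹⁰ m = 213 pm.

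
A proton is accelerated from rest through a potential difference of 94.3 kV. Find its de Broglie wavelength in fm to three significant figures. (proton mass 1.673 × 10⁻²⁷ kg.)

λ = 93.2 fm

KE = eV = 1.602 × 10⁻¹⁹ × 9.430 × 10⁴ = 1.511 × 10⁻¹⁴ J.
p = √(2mKE) = √(2 × 1.673 × 10⁻²⁷ × 1.511 × 10⁻¹⁴) = 7.110 × 10⁻²¹ kg·m/s.
λ = h/p = 6.626 × 10⁻³⁴ / 7.110 × 10⁻²¹ = 9.32 × 10⁻¹⁴ m = 93.2 fm.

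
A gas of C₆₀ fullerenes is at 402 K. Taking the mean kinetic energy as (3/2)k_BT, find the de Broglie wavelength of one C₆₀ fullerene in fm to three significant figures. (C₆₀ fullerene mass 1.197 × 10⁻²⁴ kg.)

KE = (3/2)k_BT = 1.5 × 1.381 × 10⁻²³ × 402 = 8.327 × 10⁻²¹ J.
p = √(2mKE) = √(2 × 1.197 × 10⁻²⁴ × 8.327 × 10⁻²¹) = 1.412 × 10⁻²² kg·m/s.
λ = h/p = 4.69 × 10⁻¹² m = 4690 fm.

λ = 4690 fm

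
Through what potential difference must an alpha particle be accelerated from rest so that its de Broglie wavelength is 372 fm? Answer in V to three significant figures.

p = h/λ = 6.626 × 10⁻³⁴ / 3.720 × 10⁻¹³ = 1.781 × 10⁻²¹ kg·m/s.
KE = p²/(2m) = 2.387 × 10⁻¹⁶ J.
V = KE/2e = 2.387 × 10⁻¹⁶ / (2 × 1.602 × 10⁻¹⁹) = 745 V.

V = 745 V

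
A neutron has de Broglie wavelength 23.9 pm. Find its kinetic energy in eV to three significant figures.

KE = 1.43 eV

p = h/λ = 6.626 × 10⁻³⁴ / 2.390 × 10⁻¹¹ = 2.772 × 10⁻²³ kg·m/s.
KE = p²/(2m) = (2.772 × 10⁻²³)² / (2 × 1.675 × 10⁻²⁷) = 2.294 × 10⁻¹⁹ J = 1.43 eV.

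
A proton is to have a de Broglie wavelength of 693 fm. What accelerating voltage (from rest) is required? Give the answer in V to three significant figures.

p = h/λ = 6.626 × 10⁻³⁴ / 6.930 × 10⁻¹³ = 9.561 × 10⁻²² kg·m/s.
KE = p²/(2m) = 2.732 × 10⁻¹⁶ J.
V = KE/e = 2.732 × 10⁻¹⁶ / (1.602 × 10⁻¹⁹) = 1710 V.

V = 1710 V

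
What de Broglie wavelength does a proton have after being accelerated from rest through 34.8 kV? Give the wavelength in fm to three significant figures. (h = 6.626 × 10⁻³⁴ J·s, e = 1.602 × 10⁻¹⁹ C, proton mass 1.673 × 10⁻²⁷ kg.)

KE = eV = 1.602 × 10⁻¹⁹ × 3.480 × 10⁴ = 5.575 × 10⁻¹⁵ J.
p = √(2mKE) = √(2 × 1.673 × 10⁻²⁷ × 5.575 × 10⁻¹⁵) = 4.319 × 10⁻²¹ kg·m/s.
λ = h/p = 6.626 × 10⁻³⁴ / 4.319 × 10⁻²¹ = 1.53 × 10⁻¹³ m = 153 fm.

λ = 153 fm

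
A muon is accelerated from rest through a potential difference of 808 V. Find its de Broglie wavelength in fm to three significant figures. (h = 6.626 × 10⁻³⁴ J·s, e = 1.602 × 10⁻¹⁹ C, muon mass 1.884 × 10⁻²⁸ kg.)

λ = 3000 fm

KE = eV = 1.602 × 10⁻¹⁹ × 808.0 = 1.294 × 10⁻¹⁶ J.
p = √(2mKE) = √(2 × 1.884 × 10⁻²⁸ × 1.294 × 10⁻¹⁶) = 2.208 × 10⁻²² kg·m/s.
λ = h/p = 6.626 × 10⁻³⁴ / 2.208 × 10⁻²² = 3.00 × 10⁻¹² m = 3000 fm.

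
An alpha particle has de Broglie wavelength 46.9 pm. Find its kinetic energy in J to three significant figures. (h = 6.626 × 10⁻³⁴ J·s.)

p = h/λ = 6.626 × 10⁻³⁴ / 4.690 × 10⁻¹¹ = 1.413 × 10⁻²³ kg·m/s.
KE = p²/(2m) = (1.413 × 10⁻²³)² / (2 × 6.645 × 10⁻²⁷) = 1.502 × 10⁻²⁰ J = 1.50 × 10⁻²⁰ J.

KE = 1.50 × 10⁻²⁰ J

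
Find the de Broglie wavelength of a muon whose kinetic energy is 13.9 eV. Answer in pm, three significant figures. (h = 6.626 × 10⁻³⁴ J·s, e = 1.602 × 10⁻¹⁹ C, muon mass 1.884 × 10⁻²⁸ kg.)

λ = 22.9 pm

KE = 13.9 eV = 2.227 × 10⁻¹⁸ J.
p = √(2mKE) = √(2 × 1.884 × 10⁻²⁸ × 2.227 × 10⁻¹⁸) = 2.897 × 10⁻²³ kg·m/s.
λ = h/p = 6.626 × 10⁻³⁴ / 2.897 × 10⁻²³ = 2.29 × 10⁻¹¹ m = 22.9 pm.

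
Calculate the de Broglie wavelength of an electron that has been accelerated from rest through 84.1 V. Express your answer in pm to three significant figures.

KE = eV = 1.602 × 10⁻¹⁹ × 84.10 = 1.347 × 10⁻¹⁷ J.
p = √(2mKE) = √(2 × 9.109 × 10⁻³¹ × 1.347 × 10⁻¹⁷) = 4.954 × 10⁻²⁴ kg·m/s.
λ = h/p = 6.626 × 10⁻³⁴ / 4.954 × 10⁻²⁴ = 1.34 × 10⁻¹⁰ m = 134 pm.

λ = 134 pm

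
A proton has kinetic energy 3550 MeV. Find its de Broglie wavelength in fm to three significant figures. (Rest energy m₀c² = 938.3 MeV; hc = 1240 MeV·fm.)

λ = 0.283 fm

Total energy E = KE + m₀c² = 3550 + 938.3 = 4488.3 MeV.
(pc)² = E² − (m₀c²)² = (4488.3)² − (938.3)² = 1.926 × 10⁷ MeV², so pc = 4389 MeV.
λ = hc/(pc) = 1240 MeV·fm / 4389 MeV = 0.283 fm.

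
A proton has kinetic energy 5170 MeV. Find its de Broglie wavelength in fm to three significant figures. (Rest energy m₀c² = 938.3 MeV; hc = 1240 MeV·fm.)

Total energy E = KE + m₀c² = 5170 + 938.3 = 6108.3 MeV.
(pc)² = E² − (m₀c²)² = (6108.3)² − (938.3)² = 3.643 × 10⁷ MeV², so pc = 6036 MeV.
λ = hc/(pc) = 1240 MeV·fm / 6036 MeV = 0.205 fm.

λ = 0.205 fm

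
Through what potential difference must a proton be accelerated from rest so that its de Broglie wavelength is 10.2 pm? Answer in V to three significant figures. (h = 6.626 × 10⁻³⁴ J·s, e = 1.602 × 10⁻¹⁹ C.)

V = 7.87 V

p = h/λ = 6.626 × 10⁻³⁴ / 1.020 × 10⁻¹¹ = 6.496 × 10⁻²³ kg·m/s.
KE = p²/(2m) = 1.261 × 10⁻¹⁸ J.
V = KE/e = 1.261 × 10⁻¹⁸ / (1.602 × 10⁻¹⁹) = 7.87 V.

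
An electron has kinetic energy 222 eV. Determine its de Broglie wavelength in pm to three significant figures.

KE = 222 eV = 3.556 × 10⁻¹⁷ J.
p = √(2mKE) = √(2 × 9.109 × 10⁻³¹ × 3.556 × 10⁻¹⁷) = 8.049 × 10⁻²⁴ kg·m/s.
λ = h/p = 6.626 × 10⁻³⁴ / 8.049 × 10⁻²⁴ = 8.23 × 10⁻¹¹ m = 82.3 pm.

λ = 82.3 pm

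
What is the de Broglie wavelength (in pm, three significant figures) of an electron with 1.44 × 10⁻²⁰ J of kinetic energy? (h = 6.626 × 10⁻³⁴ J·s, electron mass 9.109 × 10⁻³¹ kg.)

λ = 4090 pm

p = √(2mKE) = √(2 × 9.109 × 10⁻³¹ × 1.440 × 10⁻²⁰) = 1.620 × 10⁻²⁵ kg·m/s.
λ = h/p = 6.626 × 10⁻³⁴ / 1.620 × 10⁻²⁵ = 4.09 × 10⁻⁹ m = 4090 pm.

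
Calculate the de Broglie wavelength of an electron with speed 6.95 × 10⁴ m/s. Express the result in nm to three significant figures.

λ = 10.5 nm

p = mv = 9.109 × 10⁻³¹ × 6.95 × 10⁴ = 6.331 × 10⁻²⁶ kg·m/s.
λ = h/p = 6.626 × 10⁻³⁴ / 6.331 × 10⁻²⁶ = 1.05 × 10⁻⁸ m = 10.5 nm.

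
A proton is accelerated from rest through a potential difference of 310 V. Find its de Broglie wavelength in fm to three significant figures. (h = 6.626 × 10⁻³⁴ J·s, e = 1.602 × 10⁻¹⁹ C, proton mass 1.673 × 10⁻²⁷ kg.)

KE = eV = 1.602 × 10⁻¹⁹ × 310.0 = 4.966 × 10⁻¹⁷ J.
p = √(2mKE) = √(2 × 1.673 × 10⁻²⁷ × 4.966 × 10⁻¹⁷) = 4.076 × 10⁻²² kg·m/s.
λ = h/p = 6.626 × 10⁻³⁴ / 4.076 × 10⁻²² = 1.63 × 10⁻¹² m = 1630 fm.

λ = 1630 fm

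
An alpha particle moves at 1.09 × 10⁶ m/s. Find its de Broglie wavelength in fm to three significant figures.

λ = 91.5 fm

p = mv = 6.645 × 10⁻²⁷ × 1.09 × 10⁶ = 7.243 × 10⁻²¹ kg·m/s.
λ = h/p = 6.626 × 10⁻³⁴ / 7.243 × 10⁻²¹ = 9.15 × 10⁻¹⁴ m = 91.5 fm.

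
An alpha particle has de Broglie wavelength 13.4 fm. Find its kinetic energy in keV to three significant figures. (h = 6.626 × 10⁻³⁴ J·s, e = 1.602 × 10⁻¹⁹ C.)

p = h/λ = 6.626 × 10⁻³⁴ / 1.340 × 10⁻¹⁴ = 4.945 × 10⁻²⁰ kg·m/s.
KE = p²/(2m) = (4.945 × 10⁻²⁰)² / (2 × 6.645 × 10⁻²⁷) = 1.840 × 10⁻¹³ J = 1150 keV.

KE = 1150 keV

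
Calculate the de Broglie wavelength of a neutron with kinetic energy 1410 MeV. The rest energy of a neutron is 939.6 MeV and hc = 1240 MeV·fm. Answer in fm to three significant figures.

λ = 0.576 fm

Total energy E = KE + m₀c² = 1410 + 939.6 = 2349.6 MeV.
(pc)² = E² − (m₀c²)² = (2349.6)² − (939.6)² = 4.638 × 10⁶ MeV², so pc = 2154 MeV.
λ = hc/(pc) = 1240 MeV·fm / 2154 MeV = 0.576 fm.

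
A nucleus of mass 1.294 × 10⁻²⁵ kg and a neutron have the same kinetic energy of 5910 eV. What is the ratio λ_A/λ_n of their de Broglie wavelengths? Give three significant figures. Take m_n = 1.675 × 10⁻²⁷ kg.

At fixed KE, p = √(2mKE) so λ = h/p ∝ 1/√m.
λ_A/λ_n = √(m_n/m_A) = √(1.675 × 10⁻²⁷/1.294 × 10⁻²⁵) = √(0.01294) = 0.114.

λ_A/λ_n = 0.114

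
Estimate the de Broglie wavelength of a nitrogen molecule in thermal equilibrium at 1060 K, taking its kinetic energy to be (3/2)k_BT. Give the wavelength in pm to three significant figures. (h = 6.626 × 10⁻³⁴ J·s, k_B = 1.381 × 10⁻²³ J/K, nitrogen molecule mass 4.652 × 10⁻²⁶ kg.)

λ = 14.7 pm

KE = (3/2)k_BT = 1.5 × 1.381 × 10⁻²³ × 1060 = 2.196 × 10⁻²⁰ J.
p = √(2mKE) = √(2 × 4.652 × 10⁻²⁶ × 2.196 × 10⁻²⁰) = 4.520 × 10⁻²³ kg·m/s.
λ = h/p = 1.47 × 10⁻¹¹ m = 14.7 pm.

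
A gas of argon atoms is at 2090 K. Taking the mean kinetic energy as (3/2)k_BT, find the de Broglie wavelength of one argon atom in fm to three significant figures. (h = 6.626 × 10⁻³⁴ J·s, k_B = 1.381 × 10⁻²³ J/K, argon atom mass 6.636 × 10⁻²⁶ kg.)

KE = (3/2)k_BT = 1.5 × 1.381 × 10⁻²³ × 2090 = 4.329 × 10⁻²⁰ J.
p = √(2mKE) = √(2 × 6.636 × 10⁻²⁶ × 4.329 × 10⁻²⁰) = 7.580 × 10⁻²³ kg·m/s.
λ = h/p = 8.74 × 10⁻¹² m = 8740 fm.

λ = 8740 fm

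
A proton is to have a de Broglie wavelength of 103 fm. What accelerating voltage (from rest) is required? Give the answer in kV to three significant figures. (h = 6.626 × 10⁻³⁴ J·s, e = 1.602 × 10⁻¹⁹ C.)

p = h/λ = 6.626 × 10⁻³⁴ / 1.030 × 10⁻¹³ = 6.433 × 10⁻²¹ kg·m/s.
KE = p²/(2m) = 1.237 × 10⁻¹⁴ J.
V = KE/e = 1.237 × 10⁻¹⁴ / (1.602 × 10⁻¹⁹) = 77.2 kV.

V = 77.2 kV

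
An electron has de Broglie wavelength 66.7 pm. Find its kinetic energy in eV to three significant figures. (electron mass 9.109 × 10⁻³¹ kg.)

p = h/λ = 6.626 × 10⁻³⁴ / 6.670 × 10⁻¹¹ = 9.934 × 10⁻²⁴ kg·m/s.
KE = p²/(2m) = (9.934 × 10⁻²⁴)² / (2 × 9.109 × 10⁻³¹) = 5.417 × 10⁻¹⁷ J = 338 eV.

KE = 338 eV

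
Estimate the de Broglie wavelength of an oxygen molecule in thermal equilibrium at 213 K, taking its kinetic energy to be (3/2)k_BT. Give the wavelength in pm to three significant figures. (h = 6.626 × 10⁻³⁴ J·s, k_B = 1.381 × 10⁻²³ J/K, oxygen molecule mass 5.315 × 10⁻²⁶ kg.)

λ = 30.6 pm

KE = (3/2)k_BT = 1.5 × 1.381 × 10⁻²³ × 213 = 4.412 × 10⁻²¹ J.
p = √(2mKE) = √(2 × 5.315 × 10⁻²⁶ × 4.412 × 10⁻²¹) = 2.166 × 10⁻²³ kg·m/s.
λ = h/p = 3.06 × 10⁻¹¹ m = 30.6 pm.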